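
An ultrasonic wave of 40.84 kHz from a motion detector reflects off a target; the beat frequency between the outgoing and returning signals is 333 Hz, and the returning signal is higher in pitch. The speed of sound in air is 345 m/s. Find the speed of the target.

Double Doppler shift off a moving reflector: f₂ = f₀ · (v + u)/(v − u) (u > 0 toward emitter).
Returning signal is higher, so f₂ = f₀ + Δf = 40840 + 333 = 41173 Hz.
Rearranging, u = v · (f₂ − f₀)/(f₂ + f₀) = 345 × 333/82013 ≈ 1.40 m/s.
So the target is moving at 1.40 m/s toward the emitter.

1.40 m/s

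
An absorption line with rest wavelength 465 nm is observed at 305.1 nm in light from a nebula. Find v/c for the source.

λ'/λ₀ = 0.6561 < 1 (blueshift), so the source is approaching.
λ'/λ₀ = √((1 − β)/(1 + β)) for an approaching source ⇒ β = (1 − r²)/(1 + r²) with r = λ'/λ₀.
β = (1 − 0.4305)/(1 + 0.4305) ≈ 0.398.

0.398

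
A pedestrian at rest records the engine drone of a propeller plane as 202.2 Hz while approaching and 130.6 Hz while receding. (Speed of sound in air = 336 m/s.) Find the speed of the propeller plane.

72 m/s

f₁/f₂ = (v + v_s)/(v − v_s), so v_s = v · (f₁ − f₂)/(f₁ + f₂).
v_s = 336 × (202.2 − 130.6)/(202.2 + 130.6) = 336 × 71.6/332.8 ≈ 72 m/s.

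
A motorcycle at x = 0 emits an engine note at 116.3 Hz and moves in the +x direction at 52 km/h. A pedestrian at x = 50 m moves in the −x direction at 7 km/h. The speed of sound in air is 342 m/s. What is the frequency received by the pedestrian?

122 Hz

52 km/h = 14.44 m/s; 7 km/h = 1.944 m/s.
The observer lies on the +x side, so the source is heading toward the observer and the observer is heading toward the source.
General Doppler shift: f' = f · (v + v_o)/(v − v_s).
f' = 116.3 × (342 + 1.944)/(342 − 14.44) = 116.3 × 343.94/327.56 ≈ 122 Hz.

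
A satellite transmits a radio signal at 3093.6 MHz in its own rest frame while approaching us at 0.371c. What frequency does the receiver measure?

4567.3 MHz

Relativistic Doppler for frequency: f' = f₀ · √((1 + β)/(1 − β)).
f' = 3093.6 × √(1.3710/0.6290) = 3093.6 × 1.47636 ≈ 4567.3 MHz.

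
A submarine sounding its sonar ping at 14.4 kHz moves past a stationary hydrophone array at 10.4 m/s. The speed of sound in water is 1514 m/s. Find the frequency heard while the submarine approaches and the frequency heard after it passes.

Approaching: f₁ = f · v/(v − v_s) = 14.4 × 1514/1503.6 ≈ 14.50 kHz.
Receding: f₂ = f · v/(v + v_s) = 14.4 × 1514/1524.4 ≈ 14.30 kHz.

14.50 kHz approaching; 14.30 kHz receding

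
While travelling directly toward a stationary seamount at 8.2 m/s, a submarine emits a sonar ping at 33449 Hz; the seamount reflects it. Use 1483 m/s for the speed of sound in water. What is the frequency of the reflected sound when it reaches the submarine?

The seamount receives the sound from a moving source: f₁ = f₀ · v/(v − v_e) = 33449 × 1483/1474.8 ≈ 33635 Hz.
On the return leg the submarine is a moving observer: f₂ = f₁ · (v + v_e)/v = 33635 × 1491.2/1483 ≈ 33821 Hz.

33821 Hz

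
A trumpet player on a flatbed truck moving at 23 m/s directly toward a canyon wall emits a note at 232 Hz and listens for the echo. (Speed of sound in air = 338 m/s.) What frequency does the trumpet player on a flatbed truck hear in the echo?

266 Hz

The canyon wall receives the sound from a moving source: f₁ = f₀ · v/(v − v_e) = 232 × 338/315 ≈ 249 Hz.
On the return leg the trumpet player on a flatbed truck is a moving observer: f₂ = f₁ · (v + v_e)/v = 249 × 361/338 ≈ 266 Hz.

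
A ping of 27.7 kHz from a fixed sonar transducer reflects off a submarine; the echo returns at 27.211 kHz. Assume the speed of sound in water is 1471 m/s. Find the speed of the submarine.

13.1 m/s

Double Doppler shift off a moving reflector: f₂ = f₀ · (v + u)/(v − u) (u > 0 toward emitter).
Rearranging, u = v · (f₂ − f₀)/(f₂ + f₀) = 1471 × -0.489/54.911 ≈ -13.1 m/s.
So the submarine is moving at 13.1 m/s away from the emitter.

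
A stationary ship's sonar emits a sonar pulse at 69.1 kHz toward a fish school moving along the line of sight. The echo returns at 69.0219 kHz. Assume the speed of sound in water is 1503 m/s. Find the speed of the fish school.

0.85 m/s

Double Doppler shift off a moving reflector: f₂ = f₀ · (v + u)/(v − u) (u > 0 toward emitter).
Rearranging, u = v · (f₂ − f₀)/(f₂ + f₀) = 1503 × -0.0781/138.1219 ≈ -0.85 m/s.
So the fish school is moving at 0.85 m/s away from the emitter.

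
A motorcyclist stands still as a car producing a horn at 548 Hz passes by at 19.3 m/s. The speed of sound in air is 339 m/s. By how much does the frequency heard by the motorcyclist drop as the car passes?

Approaching: f₁ = f · v/(v − v_s) = 548 × 339/319.7 ≈ 581.1 Hz.
Receding: f₂ = f · v/(v + v_s) = 548 × 339/358.3 ≈ 518.5 Hz.
Drop: f₁ − f₂ = 2f·v·v_s/(v² − v_s²) = 2 × 548 × 339 × 19.3/(339² − 19.3²) ≈ 62.6 Hz.

62.6 Hz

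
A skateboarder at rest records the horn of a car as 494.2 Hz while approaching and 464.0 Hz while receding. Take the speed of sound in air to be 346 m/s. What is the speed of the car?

f₁/f₂ = (v + v_s)/(v − v_s), so v_s = v · (f₁ − f₂)/(f₁ + f₂).
v_s = 346 × (494.2 − 464.0)/(494.2 + 464.0) = 346 × 30.2/958.2 ≈ 10.9 m/s.

10.9 m/s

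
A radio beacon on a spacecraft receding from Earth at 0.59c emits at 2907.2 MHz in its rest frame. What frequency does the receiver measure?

1476.3 MHz

Relativistic Doppler for frequency: f' = f₀ · √((1 − β)/(1 + β)).
f' = 2907.2 × √(0.4100/1.5900) = 2907.2 × 0.50780 ≈ 1476.3 MHz.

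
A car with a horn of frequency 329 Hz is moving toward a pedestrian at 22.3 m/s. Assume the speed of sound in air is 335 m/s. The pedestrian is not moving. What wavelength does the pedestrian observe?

95.0 cm

Moving source, stationary observer: f' = f · v/(v − v_s) since the source is approaching.
f' = 329 × 335/(335 − 22.3) ≈ 352 Hz.
λ' = v/f' = 335/352.462 ≈ 95.0 cm.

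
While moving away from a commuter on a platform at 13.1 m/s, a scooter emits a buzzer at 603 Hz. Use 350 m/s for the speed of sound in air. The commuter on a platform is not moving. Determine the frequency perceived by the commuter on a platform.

581 Hz

With the source moving away from a stationary observer, f' = f · v/(v + v_s).
f' = 603 × 350/(350 + 13.1) = 603 × 350/363.1 ≈ 581 Hz.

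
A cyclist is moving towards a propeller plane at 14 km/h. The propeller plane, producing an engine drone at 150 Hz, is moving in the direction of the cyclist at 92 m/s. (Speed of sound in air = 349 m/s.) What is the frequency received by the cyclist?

14 km/h = 3.889 m/s.
With source approaching and observer approaching, f' = f · (v + v_o)/(v − v_s).
f' = 150 × (349 + 3.889)/(349 − 92) = 150 × 352.89/257 ≈ 206 Hz.

206 Hz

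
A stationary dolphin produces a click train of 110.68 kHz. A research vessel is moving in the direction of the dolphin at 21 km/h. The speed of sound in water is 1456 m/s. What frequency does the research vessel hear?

111.1 kHz

21 km/h = 5.833 m/s.
Only the observer moves, toward the source, so f' = f · (v + v_o)/v.
f' = 110.68 × (1456 + 5.833)/1456 = 110.68 × 1461.8/1456 ≈ 111.1 kHz.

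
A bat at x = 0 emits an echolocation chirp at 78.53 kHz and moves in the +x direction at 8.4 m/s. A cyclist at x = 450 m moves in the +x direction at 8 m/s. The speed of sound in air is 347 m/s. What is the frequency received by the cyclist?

78.6 kHz

The observer lies on the +x side, so the source is heading toward the observer and the observer is heading away from the source.
Both move, so f' = f · (v − v_o)/(v − v_s).
f' = 78.53 × (347 − 8)/(347 − 8.4) = 78.53 × 339/338.6 ≈ 78.6 kHz.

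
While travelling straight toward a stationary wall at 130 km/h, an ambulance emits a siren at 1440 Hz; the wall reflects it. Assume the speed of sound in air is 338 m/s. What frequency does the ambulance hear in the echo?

1784 Hz

130 km/h = 36.11 m/s.
The wall receives the sound from a moving source: f₁ = f₀ · v/(v − v_e) = 1440 × 338/301.89 ≈ 1612 Hz.
On the return leg the ambulance is a moving observer: f₂ = f₁ · (v + v_e)/v = 1612 × 374.11/338 ≈ 1784 Hz.
Equivalently f₂ = f₀ · (v + v_e)/(v − v_e).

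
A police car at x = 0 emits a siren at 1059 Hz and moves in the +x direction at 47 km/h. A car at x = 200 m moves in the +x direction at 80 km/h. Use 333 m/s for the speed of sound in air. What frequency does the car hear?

47 km/h = 13.06 m/s; 80 km/h = 22.22 m/s.
The observer lies on the +x side, so the source is heading toward the observer and the observer is heading away from the source.
General Doppler shift: f' = f · (v − v_o)/(v − v_s).
f' = 1059 × (333 − 22.22)/(333 − 13.06) = 1059 × 310.78/319.94 ≈ 1029 Hz.

1029 Hz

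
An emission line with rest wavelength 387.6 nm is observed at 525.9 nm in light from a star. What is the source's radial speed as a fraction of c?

0.296c

λ'/λ₀ = 1.3568 > 1 (redshift), so the source is receding.
λ'/λ₀ = √((1 + β)/(1 − β)) for a receding source ⇒ β = (r² − 1)/(r² + 1) with r = λ'/λ₀.
β = (1.8409 − 1)/(1.8409 + 1) ≈ 0.296.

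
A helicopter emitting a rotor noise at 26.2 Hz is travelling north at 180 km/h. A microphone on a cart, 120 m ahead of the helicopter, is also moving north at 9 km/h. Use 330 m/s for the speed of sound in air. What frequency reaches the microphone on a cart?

30.6 Hz

180 km/h = 50 m/s; 9 km/h = 2.5 m/s.
The microphone on a cart is ahead, so the helicopter is moving toward it while the microphone on a cart is moving away from the helicopter.
Both move, so f' = f · (v − v_o)/(v − v_s).
f' = 26.2 × (330 − 2.5)/(330 − 50) = 26.2 × 327.5/280 ≈ 30.6 Hz.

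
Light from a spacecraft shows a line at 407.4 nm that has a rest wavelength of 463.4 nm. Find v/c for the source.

λ'/λ₀ = 0.8792 < 1 (blueshift), so the source is approaching.
λ'/λ₀ = √((1 − β)/(1 + β)) for an approaching source ⇒ β = (1 − r²)/(1 + r²) with r = λ'/λ₀.
β = (1 − 0.7729)/(1 + 0.7729) ≈ 0.128.

0.128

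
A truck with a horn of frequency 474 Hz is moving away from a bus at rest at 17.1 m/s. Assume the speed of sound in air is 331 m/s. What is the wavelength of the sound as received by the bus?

73.4 cm

Only the source moves, away from the listener, so f' = f · v/(v + v_s).
f' = 474 × 331/(331 + 17.1) ≈ 451 Hz.
λ' = v/f' = 331/450.715 ≈ 73.4 cm.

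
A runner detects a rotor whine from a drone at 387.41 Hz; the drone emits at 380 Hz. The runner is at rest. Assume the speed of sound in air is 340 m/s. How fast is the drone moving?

f' > f, so the drone is approaching.
f' = f · v/(v − v_s) ⇒ v_s = v · |1 − f/f'|.
v_s = 340 × |1 − 380/387.41| = 340 × 0.01913 ≈ 6.5 m/s.

6.5 m/s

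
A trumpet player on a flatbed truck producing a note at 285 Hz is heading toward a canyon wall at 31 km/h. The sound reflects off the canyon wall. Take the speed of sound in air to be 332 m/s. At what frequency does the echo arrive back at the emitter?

31 km/h = 8.611 m/s.
The canyon wall receives the sound from a moving source: f₁ = f₀ · v/(v − v_e) = 285 × 332/323.39 ≈ 293 Hz.
On the return leg the trumpet player on a flatbed truck is a moving observer: f₂ = f₁ · (v + v_e)/v = 293 × 340.61/332 ≈ 300 Hz.

300 Hz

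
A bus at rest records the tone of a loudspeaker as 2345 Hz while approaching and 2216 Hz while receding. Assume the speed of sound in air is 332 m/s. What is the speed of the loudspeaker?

f₁/f₂ = (v + v_s)/(v − v_s), so v_s = v · (f₁ − f₂)/(f₁ + f₂).
v_s = 332 × (2345 − 2216)/(2345 + 2216) = 332 × 129/4561 ≈ 9.4 m/s.

9.4 m/s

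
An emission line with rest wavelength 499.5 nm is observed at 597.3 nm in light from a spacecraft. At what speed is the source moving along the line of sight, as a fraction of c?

0.177

λ'/λ₀ = 1.1958 > 1 (redshift), so the source is receding.
λ'/λ₀ = √((1 + β)/(1 − β)) for a receding source ⇒ β = (r² − 1)/(r² + 1) with r = λ'/λ₀.
β = (1.4299 − 1)/(1.4299 + 1) ≈ 0.177.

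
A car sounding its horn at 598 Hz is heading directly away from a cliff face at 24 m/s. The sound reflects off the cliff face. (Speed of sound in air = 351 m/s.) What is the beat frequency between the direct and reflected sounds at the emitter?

77 Hz

The cliff face receives the sound from a moving source: f₁ = f₀ · v/(v + v_e) = 598 × 351/375 ≈ 559.7 Hz.
On the return leg the car is a moving observer: f₂ = f₁ · (v − v_e)/v = 559.7 × 327/351 ≈ 521.5 Hz.
Equivalently f₂ = f₀ · (v − v_e)/(v + v_e).
Beat against the emitted tone: |f₂ − f₀| = 2v_e·f₀/(v + v_e) = 2 × 24 × 598/375 ≈ 77 Hz.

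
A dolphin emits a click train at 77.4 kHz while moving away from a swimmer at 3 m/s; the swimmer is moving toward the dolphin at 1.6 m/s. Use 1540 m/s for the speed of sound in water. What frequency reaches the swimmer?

77.3 kHz

Both move, so f' = f · (v + v_o)/(v + v_s).
f' = 77.4 × (1540 + 1.6)/(1540 + 3) = 77.4 × 1541.6/1543 ≈ 77.3 kHz.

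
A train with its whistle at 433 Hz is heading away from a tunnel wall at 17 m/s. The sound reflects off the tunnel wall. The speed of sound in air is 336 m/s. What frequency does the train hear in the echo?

391 Hz

The tunnel wall receives the sound from a moving source: f₁ = f₀ · v/(v + v_e) = 433 × 336/353 ≈ 412 Hz.
On the return leg the train is a moving observer: f₂ = f₁ · (v − v_e)/v = 412 × 319/336 ≈ 391 Hz.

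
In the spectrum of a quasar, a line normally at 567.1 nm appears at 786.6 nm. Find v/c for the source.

0.316c

λ'/λ₀ = 1.3871 > 1 (redshift), so the source is receding.
λ'/λ₀ = √((1 + β)/(1 − β)) for a receding source ⇒ β = (r² − 1)/(r² + 1) with r = λ'/λ₀.
β = (1.9239 − 1)/(1.9239 + 1) ≈ 0.316.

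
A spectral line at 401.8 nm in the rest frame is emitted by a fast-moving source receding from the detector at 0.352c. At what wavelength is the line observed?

580.4 nm

Relativistic Doppler for wavelength: λ' = λ₀ · √((1 + β)/(1 − β)).
λ' = 401.8 × √(1.3520/0.6480) = 401.8 × 1.44444 ≈ 580.4 nm.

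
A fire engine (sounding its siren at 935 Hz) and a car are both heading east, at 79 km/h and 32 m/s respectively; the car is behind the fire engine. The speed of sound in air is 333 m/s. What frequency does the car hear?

79 km/h = 21.94 m/s.
The car is behind, so the fire engine is moving away from it while the car is moving toward the fire engine.
Both move, so f' = f · (v + v_o)/(v + v_s).
f' = 935 × (333 + 32)/(333 + 21.94) = 935 × 365/354.94 ≈ 961 Hz.

961 Hz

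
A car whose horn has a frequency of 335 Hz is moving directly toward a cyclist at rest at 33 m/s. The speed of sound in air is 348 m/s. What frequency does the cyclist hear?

With the source moving toward a stationary observer, f' = f · v/(v − v_s).
f' = 335 × 348/(348 − 33) = 335 × 348/315 ≈ 370 Hz.

370 Hz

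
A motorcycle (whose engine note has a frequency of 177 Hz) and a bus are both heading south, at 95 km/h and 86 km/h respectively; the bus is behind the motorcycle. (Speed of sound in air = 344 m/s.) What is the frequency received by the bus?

95 km/h = 26.39 m/s; 86 km/h = 23.89 m/s.
The bus is behind, so the motorcycle is moving away from it while the bus is moving toward the motorcycle.
Both move, so f' = f · (v + v_o)/(v + v_s).
f' = 177 × (344 + 23.89)/(344 + 26.39) = 177 × 367.89/370.39 ≈ 176 Hz.

176 Hz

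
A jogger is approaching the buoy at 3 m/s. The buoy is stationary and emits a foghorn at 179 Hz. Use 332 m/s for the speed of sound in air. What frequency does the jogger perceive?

Moving observer, stationary source: f' = f · (v + v_o)/v.
f' = 179 × (332 + 3)/332 = 179 × 335/332 ≈ 181 Hz.

181 Hz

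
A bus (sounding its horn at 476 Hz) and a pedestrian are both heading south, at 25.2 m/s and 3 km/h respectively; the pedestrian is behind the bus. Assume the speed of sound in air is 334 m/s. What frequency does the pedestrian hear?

444 Hz

3 km/h = 0.8333 m/s.
The pedestrian is behind, so the bus is moving away from it while the pedestrian is moving toward the bus.
General Doppler shift: f' = f · (v + v_o)/(v + v_s).
f' = 476 × (334 + 0.8333)/(334 + 25.2) = 476 × 334.83/359.2 ≈ 444 Hz.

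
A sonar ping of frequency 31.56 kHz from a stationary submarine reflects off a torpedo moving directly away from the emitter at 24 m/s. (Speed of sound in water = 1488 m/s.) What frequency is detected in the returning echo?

30.6 kHz

The torpedo first receives the wave as a moving observer: f₁ = f₀ · (v − u)/v = 31.56 × (1488 − 24)/1488 ≈ 31.1 kHz.
The reflection then acts as a moving source: f₂ = f₁ · v/(v + u) ≈ 30.6 kHz.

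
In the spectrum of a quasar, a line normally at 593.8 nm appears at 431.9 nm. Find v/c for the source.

0.308c

λ'/λ₀ = 0.7273 < 1 (blueshift), so the source is approaching.
λ'/λ₀ = √((1 − β)/(1 + β)) for an approaching source ⇒ β = (1 − r²)/(1 + r²) with r = λ'/λ₀.
β = (1 − 0.5290)/(1 + 0.5290) ≈ 0.308.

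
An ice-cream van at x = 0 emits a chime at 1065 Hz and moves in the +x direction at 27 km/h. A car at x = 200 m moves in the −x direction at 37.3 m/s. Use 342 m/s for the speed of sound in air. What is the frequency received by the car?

27 km/h = 7.5 m/s.
The observer lies on the +x side, so the source is heading toward the observer and the observer is heading toward the source.
General Doppler shift: f' = f · (v + v_o)/(v − v_s).
f' = 1065 × (342 + 37.3)/(342 − 7.5) = 1065 × 379.3/334.5 ≈ 1208 Hz.

1208 Hz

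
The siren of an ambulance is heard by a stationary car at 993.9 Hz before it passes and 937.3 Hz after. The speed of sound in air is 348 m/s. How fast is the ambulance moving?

f₁/f₂ = (v + v_s)/(v − v_s), so v_s = v · (f₁ − f₂)/(f₁ + f₂).
v_s = 348 × (993.9 − 937.3)/(993.9 + 937.3) = 348 × 56.6/1931.2 ≈ 10.2 m/s.

10.2 m/s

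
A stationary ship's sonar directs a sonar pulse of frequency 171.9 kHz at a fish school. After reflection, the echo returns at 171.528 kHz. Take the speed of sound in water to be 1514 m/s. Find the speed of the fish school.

Double Doppler shift off a moving reflector: f₂ = f₀ · (v + u)/(v − u) (u > 0 toward emitter).
Rearranging, u = v · (f₂ − f₀)/(f₂ + f₀) = 1514 × -0.372/343.428 ≈ -1.64 m/s.
So the fish school is moving at 1.64 m/s away from the emitter.

1.64 m/s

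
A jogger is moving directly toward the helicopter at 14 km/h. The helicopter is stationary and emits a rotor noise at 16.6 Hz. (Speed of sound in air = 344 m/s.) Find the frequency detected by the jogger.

16.8 Hz

14 km/h = 3.889 m/s.
Moving observer, stationary source: f' = f · (v + v_o)/v.
f' = 16.6 × (344 + 3.889)/344 = 16.6 × 347.89/344 ≈ 16.8 Hz.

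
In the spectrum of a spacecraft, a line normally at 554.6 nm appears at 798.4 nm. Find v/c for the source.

λ'/λ₀ = 1.4396 > 1 (redshift), so the source is receding.
λ'/λ₀ = √((1 + β)/(1 − β)) for a receding source ⇒ β = (r² − 1)/(r² + 1) with r = λ'/λ₀.
β = (2.0724 − 1)/(2.0724 + 1) ≈ 0.349.

0.349c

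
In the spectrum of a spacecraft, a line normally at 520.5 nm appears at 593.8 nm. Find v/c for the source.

λ'/λ₀ = 1.1408 > 1 (redshift), so the source is receding.
λ'/λ₀ = √((1 + β)/(1 − β)) for a receding source ⇒ β = (r² − 1)/(r² + 1) with r = λ'/λ₀.
β = (1.3015 − 1)/(1.3015 + 1) ≈ 0.131.

0.131c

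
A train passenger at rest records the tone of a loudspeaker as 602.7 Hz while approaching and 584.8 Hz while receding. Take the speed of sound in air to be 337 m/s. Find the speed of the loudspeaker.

f₁/f₂ = (v + v_s)/(v − v_s), so v_s = v · (f₁ − f₂)/(f₁ + f₂).
v_s = 337 × (602.7 − 584.8)/(602.7 + 584.8) = 337 × 17.9/1187.5 ≈ 5.1 m/s.

5.1 m/s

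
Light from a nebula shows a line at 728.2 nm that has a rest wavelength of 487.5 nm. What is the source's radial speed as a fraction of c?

0.381c

λ'/λ₀ = 1.4937 > 1 (redshift), so the source is receding.
λ'/λ₀ = √((1 + β)/(1 − β)) for a receding source ⇒ β = (r² − 1)/(r² + 1) with r = λ'/λ₀.
β = (2.2313 − 1)/(2.2313 + 1) ≈ 0.381.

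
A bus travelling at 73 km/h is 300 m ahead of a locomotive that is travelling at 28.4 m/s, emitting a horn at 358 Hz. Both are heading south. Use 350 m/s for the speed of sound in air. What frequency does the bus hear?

73 km/h = 20.28 m/s.
The bus is ahead, so the locomotive is moving toward it while the bus is moving away from the locomotive.
General Doppler shift: f' = f · (v − v_o)/(v − v_s).
f' = 358 × (350 − 20.28)/(350 − 28.4) = 358 × 329.72/321.6 ≈ 367 Hz.

367 Hz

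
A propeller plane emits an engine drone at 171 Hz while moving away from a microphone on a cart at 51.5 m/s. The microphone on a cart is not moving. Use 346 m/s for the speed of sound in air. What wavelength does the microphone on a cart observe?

2.32 m

Only the source moves, away from the listener, so f' = f · v/(v + v_s).
f' = 171 × 346/(346 + 51.5) ≈ 149 Hz.
λ' = v/f' = 346/148.845 ≈ 2.32 m.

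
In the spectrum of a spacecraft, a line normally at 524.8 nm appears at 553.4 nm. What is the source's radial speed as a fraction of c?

λ'/λ₀ = 1.0545 > 1 (redshift), so the source is receding.
λ'/λ₀ = √((1 + β)/(1 − β)) for a receding source ⇒ β = (r² − 1)/(r² + 1) with r = λ'/λ₀.
β = (1.1120 − 1)/(1.1120 + 1) ≈ 0.053.

0.053c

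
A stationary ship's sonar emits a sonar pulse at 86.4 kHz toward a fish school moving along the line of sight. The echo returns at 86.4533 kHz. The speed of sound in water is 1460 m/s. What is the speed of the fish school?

Double Doppler shift off a moving reflector: f₂ = f₀ · (v + u)/(v − u) (u > 0 toward emitter).
Rearranging, u = v · (f₂ − f₀)/(f₂ + f₀) = 1460 × 0.0533/172.8533 ≈ 0.45 m/s.
So the fish school is moving at 0.45 m/s toward the emitter.

0.45 m/s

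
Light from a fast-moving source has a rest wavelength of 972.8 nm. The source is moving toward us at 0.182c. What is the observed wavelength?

809.3 nm

Relativistic Doppler for wavelength: λ' = λ₀ · √((1 − β)/(1 + β)).
λ' = 972.8 × √(0.8180/1.1820) = 972.8 × 0.83189 ≈ 809.3 nm.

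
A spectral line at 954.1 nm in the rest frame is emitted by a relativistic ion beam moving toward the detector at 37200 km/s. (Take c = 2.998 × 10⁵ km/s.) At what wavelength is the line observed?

842.2 nm

β = v/c = 37200/299800 = 0.1241.
Relativistic Doppler for wavelength: λ' = λ₀ · √((1 − β)/(1 + β)).
λ' = 954.1 × √(0.8759/1.1241) = 954.1 × 0.88274 ≈ 842.2 nm.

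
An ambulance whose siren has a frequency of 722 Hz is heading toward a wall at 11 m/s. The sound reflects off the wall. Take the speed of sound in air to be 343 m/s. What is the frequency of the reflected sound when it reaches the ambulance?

770 Hz

The wall receives the sound from a moving source: f₁ = f₀ · v/(v − v_e) = 722 × 343/332 ≈ 746 Hz.
On the return leg the ambulance is a moving observer: f₂ = f₁ · (v + v_e)/v = 746 × 354/343 ≈ 770 Hz.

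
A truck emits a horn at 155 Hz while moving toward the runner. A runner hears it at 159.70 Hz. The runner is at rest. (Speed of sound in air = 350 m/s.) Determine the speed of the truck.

10.3 m/s

f' = f · v/(v − v_s) ⇒ v_s = v · |1 − f/f'|.
v_s = 350 × |1 − 155/159.70| = 350 × 0.02943 ≈ 10.3 m/s.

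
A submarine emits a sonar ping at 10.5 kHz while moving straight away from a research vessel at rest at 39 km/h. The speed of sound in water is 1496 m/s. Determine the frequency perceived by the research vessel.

10.42 kHz

39 km/h = 10.83 m/s.
With the source moving away from a stationary observer, f' = f · v/(v + v_s).
f' = 10.5 × 1496/(1496 + 10.83) = 10.5 × 1496/1507 ≈ 10.42 kHz.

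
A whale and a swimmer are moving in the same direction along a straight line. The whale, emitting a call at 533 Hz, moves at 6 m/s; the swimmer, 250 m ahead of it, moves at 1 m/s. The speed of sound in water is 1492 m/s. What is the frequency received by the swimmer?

The swimmer is ahead, so the whale is moving toward it while the swimmer is moving away from the whale.
General Doppler shift: f' = f · (v − v_o)/(v − v_s).
f' = 533 × (1492 − 1)/(1492 − 6) = 533 × 1491/1486 ≈ 535 Hz.

535 Hz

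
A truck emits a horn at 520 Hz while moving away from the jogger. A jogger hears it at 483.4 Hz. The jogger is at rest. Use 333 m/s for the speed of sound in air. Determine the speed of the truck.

f' = f · v/(v + v_s) ⇒ v_s = v · |1 − f/f'|.
v_s = 333 × |1 − 520/483.4| = 333 × 0.07571 ≈ 25 m/s.

25 m/s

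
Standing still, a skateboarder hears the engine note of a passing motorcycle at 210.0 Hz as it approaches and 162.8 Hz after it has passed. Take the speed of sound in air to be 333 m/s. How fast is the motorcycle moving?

42 m/s

f₁/f₂ = (v + v_s)/(v − v_s), so v_s = v · (f₁ − f₂)/(f₁ + f₂).
v_s = 333 × (210.0 − 162.8)/(210.0 + 162.8) = 333 × 47.2/372.8 ≈ 42 m/s.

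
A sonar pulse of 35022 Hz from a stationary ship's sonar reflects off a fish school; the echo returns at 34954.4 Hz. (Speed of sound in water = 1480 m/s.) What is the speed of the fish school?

1.43 m/s

Double Doppler shift off a moving reflector: f₂ = f₀ · (v + u)/(v − u) (u > 0 toward emitter).
Rearranging, u = v · (f₂ − f₀)/(f₂ + f₀) = 1480 × -67.6/69976.4 ≈ -1.43 m/s.
So the fish school is moving at 1.43 m/s away from the emitter.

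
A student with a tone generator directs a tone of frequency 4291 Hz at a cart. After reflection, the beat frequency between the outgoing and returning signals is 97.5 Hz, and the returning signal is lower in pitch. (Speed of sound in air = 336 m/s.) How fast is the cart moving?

Double Doppler shift off a moving reflector: f₂ = f₀ · (v + u)/(v − u) (u > 0 toward emitter).
Returning signal is lower, so f₂ = f₀ − Δf = 4291 − 97.5 = 4193.5 Hz.
Rearranging, u = v · (f₂ − f₀)/(f₂ + f₀) = 336 × -97.5/8484.5 ≈ -3.9 m/s.
So the cart is moving at 3.9 m/s away from the emitter.

3.9 m/s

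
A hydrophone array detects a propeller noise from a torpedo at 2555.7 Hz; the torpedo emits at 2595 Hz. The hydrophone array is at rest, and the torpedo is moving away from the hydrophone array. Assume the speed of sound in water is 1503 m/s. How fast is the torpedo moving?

23.1 m/s

f' = f · v/(v + v_s) ⇒ v_s = v · |1 − f/f'|.
v_s = 1503 × |1 − 2595/2555.7| = 1503 × 0.01538 ≈ 23.1 m/s.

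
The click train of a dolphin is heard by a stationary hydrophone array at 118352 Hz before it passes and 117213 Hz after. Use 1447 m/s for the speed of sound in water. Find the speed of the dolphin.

7.0 m/s

f₁/f₂ = (v + v_s)/(v − v_s), so v_s = v · (f₁ − f₂)/(f₁ + f₂).
v_s = 1447 × (118352 − 117213)/(118352 + 117213) = 1447 × 1139/235565 ≈ 7.0 m/s.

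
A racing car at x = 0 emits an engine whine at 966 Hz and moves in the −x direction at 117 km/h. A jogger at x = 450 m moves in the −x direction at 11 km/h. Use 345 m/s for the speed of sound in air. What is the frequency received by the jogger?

117 km/h = 32.5 m/s; 11 km/h = 3.056 m/s.
The observer lies on the +x side, so the source is heading away from the observer and the observer is heading toward the source.
Both move, so f' = f · (v + v_o)/(v + v_s).
f' = 966 × (345 + 3.056)/(345 + 32.5) = 966 × 348.06/377.5 ≈ 891 Hz.

891 Hz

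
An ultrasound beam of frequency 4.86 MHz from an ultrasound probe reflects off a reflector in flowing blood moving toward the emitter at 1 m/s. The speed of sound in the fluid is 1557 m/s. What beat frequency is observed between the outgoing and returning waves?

At the reflector in flowing blood (a moving observer), f₁ = f₀ · (v + u)/v = 4.86 × 1558/1557 ≈ 4.86312 MHz.
The reflection then acts as a moving source: f₂ = f₁ · v/(v − u) ≈ 4.86625 MHz.
Beat frequency (with f₀ = 4860000 Hz): |f₂ − f₀| = 2u·f₀/(v − u) = 2 × 1 × 4860000/1556 ≈ 6247 Hz.

6247 Hz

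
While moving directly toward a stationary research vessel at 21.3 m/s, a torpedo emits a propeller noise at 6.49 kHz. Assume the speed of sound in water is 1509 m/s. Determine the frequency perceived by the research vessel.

Only the source moves, toward the listener, so f' = f · v/(v − v_s).
f' = 6.49 × 1509/(1509 − 21.3) = 6.49 × 1509/1488 ≈ 6.58 kHz.

6.58 kHz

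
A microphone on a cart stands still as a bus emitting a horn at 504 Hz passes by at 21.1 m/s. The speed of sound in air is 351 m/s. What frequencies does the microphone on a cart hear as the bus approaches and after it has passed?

536 Hz approaching; 475 Hz receding

Approaching: f₁ = f · v/(v − v_s) = 504 × 351/329.9 ≈ 536 Hz.
Receding: f₂ = f · v/(v + v_s) = 504 × 351/372.1 ≈ 475 Hz.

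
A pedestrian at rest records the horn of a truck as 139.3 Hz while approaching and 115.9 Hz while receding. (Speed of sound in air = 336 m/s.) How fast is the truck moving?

31 m/s

f₁/f₂ = (v + v_s)/(v − v_s), so v_s = v · (f₁ − f₂)/(f₁ + f₂).
v_s = 336 × (139.3 − 115.9)/(139.3 + 115.9) = 336 × 23.4/255.2 ≈ 31 m/s.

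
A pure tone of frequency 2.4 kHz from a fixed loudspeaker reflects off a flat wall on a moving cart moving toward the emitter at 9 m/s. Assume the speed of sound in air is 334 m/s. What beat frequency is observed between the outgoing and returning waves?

133 Hz

At the flat wall on a moving cart (a moving observer), f₁ = f₀ · (v + u)/v = 2.4 × 343/334 ≈ 2.4647 kHz.
The reflection then acts as a moving source: f₂ = f₁ · v/(v − u) ≈ 2.5329 kHz.
Beat frequency (with f₀ = 2400 Hz): |f₂ − f₀| = 2u·f₀/(v − u) = 2 × 9 × 2400/325 ≈ 133 Hz.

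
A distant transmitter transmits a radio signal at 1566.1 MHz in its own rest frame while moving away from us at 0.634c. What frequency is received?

741.2 MHz

Relativistic Doppler for frequency: f' = f₀ · √((1 − β)/(1 + β)).
f' = 1566.1 × √(0.3660/1.6340) = 1566.1 × 0.47328 ≈ 741.2 MHz.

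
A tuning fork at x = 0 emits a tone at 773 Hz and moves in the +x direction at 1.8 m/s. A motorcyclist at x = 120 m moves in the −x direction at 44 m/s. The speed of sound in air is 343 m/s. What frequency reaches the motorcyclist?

The observer lies on the +x side, so the source is heading toward the observer and the observer is heading toward the source.
Both move, so f' = f · (v + v_o)/(v − v_s).
f' = 773 × (343 + 44)/(343 − 1.8) = 773 × 387/341.2 ≈ 877 Hz.

877 Hz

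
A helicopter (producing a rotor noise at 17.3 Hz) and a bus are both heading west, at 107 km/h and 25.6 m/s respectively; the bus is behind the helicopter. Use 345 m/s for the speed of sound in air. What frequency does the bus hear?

17.1 Hz

107 km/h = 29.72 m/s.
The bus is behind, so the helicopter is moving away from it while the bus is moving toward the helicopter.
Both move, so f' = f · (v + v_o)/(v + v_s).
f' = 17.3 × (345 + 25.6)/(345 + 29.72) = 17.3 × 370.6/374.72 ≈ 17.1 Hz.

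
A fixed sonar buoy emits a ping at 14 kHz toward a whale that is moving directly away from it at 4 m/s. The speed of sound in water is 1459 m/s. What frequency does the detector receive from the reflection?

13.92 kHz

The whale first receives the wave as a moving observer: f₁ = f₀ · (v − u)/v = 14 × (1459 − 4)/1459 ≈ 13.96 kHz.
On reflection it acts as a source moving away from the stationary detector: f₂ = f₁ · v/(v + u) = 13.96 × 1459/1463 ≈ 13.92 kHz.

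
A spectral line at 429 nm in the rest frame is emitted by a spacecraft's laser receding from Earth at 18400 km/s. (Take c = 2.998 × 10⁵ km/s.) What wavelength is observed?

β = v/c = 18400/299800 = 0.0614.
Relativistic Doppler for wavelength: λ' = λ₀ · √((1 + β)/(1 − β)).
λ' = 429 × √(1.0614/0.9386) = 429 × 1.06338 ≈ 456.2 nm.

456.2 nm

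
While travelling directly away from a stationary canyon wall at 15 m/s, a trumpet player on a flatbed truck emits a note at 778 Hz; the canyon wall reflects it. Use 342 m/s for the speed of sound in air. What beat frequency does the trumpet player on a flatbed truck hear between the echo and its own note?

65 Hz

The canyon wall receives the sound from a moving source: f₁ = f₀ · v/(v + v_e) = 778 × 342/357 ≈ 745.3 Hz.
On the return leg the trumpet player on a flatbed truck is a moving observer: f₂ = f₁ · (v − v_e)/v = 745.3 × 327/342 ≈ 712.6 Hz.
Equivalently f₂ = f₀ · (v − v_e)/(v + v_e).
Beat against the emitted tone: |f₂ − f₀| = 2v_e·f₀/(v + v_e) = 2 × 15 × 778/357 ≈ 65 Hz.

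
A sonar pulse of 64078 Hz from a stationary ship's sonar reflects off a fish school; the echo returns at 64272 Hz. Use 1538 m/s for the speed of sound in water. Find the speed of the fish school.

2.32 m/s

Double Doppler shift off a moving reflector: f₂ = f₀ · (v + u)/(v − u) (u > 0 toward emitter).
Rearranging, u = v · (f₂ − f₀)/(f₂ + f₀) = 1538 × 194/128350 ≈ 2.32 m/s.
So the fish school is moving at 2.32 m/s toward the emitter.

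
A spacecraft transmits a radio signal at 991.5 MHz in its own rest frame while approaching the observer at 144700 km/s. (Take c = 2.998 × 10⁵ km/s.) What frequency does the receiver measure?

β = v/c = 144700/299800 = 0.4827.
Relativistic Doppler for frequency: f' = f₀ · √((1 + β)/(1 − β)).
f' = 991.5 × √(1.4827/0.5173) = 991.5 × 1.69289 ≈ 1678.5 MHz.

1678.5 MHz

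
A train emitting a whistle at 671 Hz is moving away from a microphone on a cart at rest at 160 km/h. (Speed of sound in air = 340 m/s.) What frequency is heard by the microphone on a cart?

160 km/h = 44.44 m/s.
With the source moving away from a stationary observer, f' = f · v/(v + v_s).
f' = 671 × 340/(340 + 44.44) = 671 × 340/384.4 ≈ 593 Hz.

593 Hz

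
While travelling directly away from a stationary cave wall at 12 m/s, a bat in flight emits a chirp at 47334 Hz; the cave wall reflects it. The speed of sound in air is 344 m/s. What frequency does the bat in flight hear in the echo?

44143 Hz

The cave wall receives the sound from a moving source: f₁ = f₀ · v/(v + v_e) = 47334 × 344/356 ≈ 45738 Hz.
On the return leg the bat in flight is a moving observer: f₂ = f₁ · (v − v_e)/v = 45738 × 332/344 ≈ 44143 Hz.
Equivalently f₂ = f₀ · (v − v_e)/(v + v_e).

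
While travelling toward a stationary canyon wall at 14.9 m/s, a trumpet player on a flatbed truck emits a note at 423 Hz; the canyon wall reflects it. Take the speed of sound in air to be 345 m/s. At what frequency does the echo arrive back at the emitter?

The canyon wall receives the sound from a moving source: f₁ = f₀ · v/(v − v_e) = 423 × 345/330.1 ≈ 442 Hz.
On the return leg the trumpet player on a flatbed truck is a moving observer: f₂ = f₁ · (v + v_e)/v = 442 × 359.9/345 ≈ 461 Hz.
Equivalently f₂ = f₀ · (v + v_e)/(v − v_e).

461 Hz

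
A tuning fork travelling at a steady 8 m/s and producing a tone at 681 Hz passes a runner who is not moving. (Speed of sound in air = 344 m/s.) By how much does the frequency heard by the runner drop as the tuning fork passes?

31.7 Hz

Approaching: f₁ = f · v/(v − v_s) = 681 × 344/336 ≈ 697.2 Hz.
Receding: f₂ = f · v/(v + v_s) = 681 × 344/352 ≈ 665.5 Hz.
Drop: f₁ − f₂ = 2f·v·v_s/(v² − v_s²) = 2 × 681 × 344 × 8/(344² − 8²) ≈ 31.7 Hz.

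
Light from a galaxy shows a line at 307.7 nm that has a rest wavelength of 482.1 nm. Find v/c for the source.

λ'/λ₀ = 0.6382 < 1 (blueshift), so the source is approaching.
λ'/λ₀ = √((1 − β)/(1 + β)) for an approaching source ⇒ β = (1 − r²)/(1 + r²) with r = λ'/λ₀.
β = (1 − 0.4074)/(1 + 0.4074) ≈ 0.421.

0.421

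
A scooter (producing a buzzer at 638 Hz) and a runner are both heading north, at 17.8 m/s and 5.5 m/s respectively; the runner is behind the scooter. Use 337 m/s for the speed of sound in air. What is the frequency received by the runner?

616 Hz

The runner is behind, so the scooter is moving away from it while the runner is moving toward the scooter.
Both move, so f' = f · (v + v_o)/(v + v_s).
f' = 638 × (337 + 5.5)/(337 + 17.8) = 638 × 342.5/354.8 ≈ 616 Hz.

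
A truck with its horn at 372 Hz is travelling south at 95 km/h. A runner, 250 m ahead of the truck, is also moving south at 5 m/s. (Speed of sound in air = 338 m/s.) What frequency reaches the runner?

95 km/h = 26.39 m/s.
The runner is ahead, so the truck is moving toward it while the runner is moving away from the truck.
With source approaching and observer receding, f' = f · (v − v_o)/(v − v_s).
f' = 372 × (338 − 5)/(338 − 26.39) = 372 × 333/311.61 ≈ 398 Hz.

398 Hz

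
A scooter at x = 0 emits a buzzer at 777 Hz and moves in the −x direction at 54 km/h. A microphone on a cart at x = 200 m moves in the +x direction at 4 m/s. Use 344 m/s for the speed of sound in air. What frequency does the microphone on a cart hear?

54 km/h = 15 m/s.
The observer lies on the +x side, so the source is heading away from the observer and the observer is heading away from the source.
General Doppler shift: f' = f · (v − v_o)/(v + v_s).
f' = 777 × (344 − 4)/(344 + 15) = 777 × 340/359 ≈ 736 Hz.

736 Hz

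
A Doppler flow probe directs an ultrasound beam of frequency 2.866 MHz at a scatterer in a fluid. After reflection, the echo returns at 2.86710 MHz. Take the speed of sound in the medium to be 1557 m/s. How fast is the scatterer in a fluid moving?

0.30 m/s

Double Doppler shift off a moving reflector: f₂ = f₀ · (v + u)/(v − u) (u > 0 toward emitter).
Rearranging, u = v · (f₂ − f₀)/(f₂ + f₀) = 1557 × 0.00110/5.73310 ≈ 0.30 m/s.
So the scatterer in a fluid is moving at 0.30 m/s toward the emitter.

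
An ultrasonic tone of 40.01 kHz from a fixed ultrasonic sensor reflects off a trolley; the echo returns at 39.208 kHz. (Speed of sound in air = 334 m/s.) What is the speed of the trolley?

Double Doppler shift off a moving reflector: f₂ = f₀ · (v + u)/(v − u) (u > 0 toward emitter).
Rearranging, u = v · (f₂ − f₀)/(f₂ + f₀) = 334 × -0.802/79.218 ≈ -3.4 m/s.
So the trolley is moving at 3.4 m/s away from the emitter.

3.4 m/s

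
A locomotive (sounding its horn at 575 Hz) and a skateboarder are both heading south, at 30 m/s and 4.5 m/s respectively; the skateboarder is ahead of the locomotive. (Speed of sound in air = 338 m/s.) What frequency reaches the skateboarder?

623 Hz

The skateboarder is ahead, so the locomotive is moving toward it while the skateboarder is moving away from the locomotive.
Both move, so f' = f · (v − v_o)/(v − v_s).
f' = 575 × (338 − 4.5)/(338 − 30) = 575 × 333.5/308 ≈ 623 Hz.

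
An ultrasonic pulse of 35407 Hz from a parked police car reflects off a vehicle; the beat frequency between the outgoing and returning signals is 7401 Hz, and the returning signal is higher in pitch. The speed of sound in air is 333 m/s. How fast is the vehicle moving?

32 m/s

Double Doppler shift off a moving reflector: f₂ = f₀ · (v + u)/(v − u) (u > 0 toward emitter).
Returning signal is higher, so f₂ = f₀ + Δf = 35407 + 7401 = 42808 Hz.
Rearranging, u = v · (f₂ − f₀)/(f₂ + f₀) = 333 × 7401/78215 ≈ 32 m/s.
So the vehicle is moving at 32 m/s toward the emitter.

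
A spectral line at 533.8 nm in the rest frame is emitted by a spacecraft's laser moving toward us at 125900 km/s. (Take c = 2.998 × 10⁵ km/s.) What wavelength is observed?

β = v/c = 125900/299800 = 0.4199.
Relativistic Doppler for wavelength: λ' = λ₀ · √((1 − β)/(1 + β)).
λ' = 533.8 × √(0.5801/1.4199) = 533.8 × 0.63914 ≈ 341.2 nm.

341.2 nm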